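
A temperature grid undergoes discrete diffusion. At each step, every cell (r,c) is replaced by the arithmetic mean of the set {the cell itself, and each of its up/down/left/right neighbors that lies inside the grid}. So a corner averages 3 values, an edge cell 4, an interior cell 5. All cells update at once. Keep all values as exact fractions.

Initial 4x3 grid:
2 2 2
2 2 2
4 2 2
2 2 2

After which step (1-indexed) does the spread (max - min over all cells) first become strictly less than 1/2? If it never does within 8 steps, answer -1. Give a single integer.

Step 1: max=8/3, min=2, spread=2/3
Step 2: max=151/60, min=2, spread=31/60
Step 3: max=1291/540, min=2, spread=211/540
  -> spread < 1/2 first at step 3
Step 4: max=124897/54000, min=1847/900, spread=14077/54000
Step 5: max=1112407/486000, min=111683/54000, spread=5363/24300
Step 6: max=32900809/14580000, min=62869/30000, spread=93859/583200
Step 7: max=1959874481/874800000, min=102536467/48600000, spread=4568723/34992000
Step 8: max=116756435629/52488000000, min=3097618889/1458000000, spread=8387449/83980800

Answer: 3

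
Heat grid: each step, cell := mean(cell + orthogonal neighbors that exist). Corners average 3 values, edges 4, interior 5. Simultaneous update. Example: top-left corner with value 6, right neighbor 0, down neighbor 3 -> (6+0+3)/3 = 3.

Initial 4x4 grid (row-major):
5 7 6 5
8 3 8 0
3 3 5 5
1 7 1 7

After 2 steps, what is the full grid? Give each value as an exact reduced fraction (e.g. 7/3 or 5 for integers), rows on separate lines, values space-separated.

Answer: 50/9 1453/240 1189/240 44/9
629/120 122/25 128/25 1009/240
491/120 423/100 89/20 1049/240
125/36 119/30 251/60 163/36

Derivation:
After step 1:
  20/3 21/4 13/2 11/3
  19/4 29/5 22/5 9/2
  15/4 21/5 22/5 17/4
  11/3 3 5 13/3
After step 2:
  50/9 1453/240 1189/240 44/9
  629/120 122/25 128/25 1009/240
  491/120 423/100 89/20 1049/240
  125/36 119/30 251/60 163/36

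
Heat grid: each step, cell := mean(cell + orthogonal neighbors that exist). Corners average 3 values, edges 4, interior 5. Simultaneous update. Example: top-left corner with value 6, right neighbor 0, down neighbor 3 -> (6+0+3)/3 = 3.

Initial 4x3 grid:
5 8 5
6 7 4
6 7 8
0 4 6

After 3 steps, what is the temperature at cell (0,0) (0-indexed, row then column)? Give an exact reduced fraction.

Answer: 3281/540

Derivation:
Step 1: cell (0,0) = 19/3
Step 2: cell (0,0) = 223/36
Step 3: cell (0,0) = 3281/540
Full grid after step 3:
  3281/540 29447/4800 6557/1080
  42113/7200 11973/2000 43963/7200
  37283/7200 33719/6000 14011/2400
  2561/540 72781/14400 1999/360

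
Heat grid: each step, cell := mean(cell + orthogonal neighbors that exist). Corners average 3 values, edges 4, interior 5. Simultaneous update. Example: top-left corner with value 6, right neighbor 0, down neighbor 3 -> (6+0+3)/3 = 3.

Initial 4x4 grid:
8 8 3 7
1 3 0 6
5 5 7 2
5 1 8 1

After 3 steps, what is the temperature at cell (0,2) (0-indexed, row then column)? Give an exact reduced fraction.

Step 1: cell (0,2) = 9/2
Step 2: cell (0,2) = 287/60
Step 3: cell (0,2) = 16243/3600
Full grid after step 3:
  10249/2160 17027/3600 16243/3600 9743/2160
  31909/7200 5147/1200 25601/6000 30011/7200
  5993/1440 24907/6000 4913/1200 29299/7200
  8917/2160 3019/720 14927/3600 8779/2160

Answer: 16243/3600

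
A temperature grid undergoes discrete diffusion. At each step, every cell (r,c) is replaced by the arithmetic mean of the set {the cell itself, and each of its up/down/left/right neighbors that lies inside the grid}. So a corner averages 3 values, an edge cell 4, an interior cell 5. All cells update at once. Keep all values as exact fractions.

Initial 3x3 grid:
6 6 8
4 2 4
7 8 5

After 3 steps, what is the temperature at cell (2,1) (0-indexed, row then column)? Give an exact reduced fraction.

Step 1: cell (2,1) = 11/2
Step 2: cell (2,1) = 223/40
Step 3: cell (2,1) = 12881/2400
Full grid after step 3:
  11453/2160 37943/7200 3871/720
  75911/14400 15991/3000 75911/14400
  11813/2160 12881/2400 11653/2160

Answer: 12881/2400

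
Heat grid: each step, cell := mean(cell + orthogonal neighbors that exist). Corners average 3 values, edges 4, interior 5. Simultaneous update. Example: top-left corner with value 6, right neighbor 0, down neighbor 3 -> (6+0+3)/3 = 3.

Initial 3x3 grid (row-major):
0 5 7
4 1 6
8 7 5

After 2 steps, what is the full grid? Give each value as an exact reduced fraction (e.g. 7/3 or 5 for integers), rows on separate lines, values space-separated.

Answer: 19/6 337/80 14/3
1031/240 211/50 427/80
89/18 1331/240 16/3

Derivation:
After step 1:
  3 13/4 6
  13/4 23/5 19/4
  19/3 21/4 6
After step 2:
  19/6 337/80 14/3
  1031/240 211/50 427/80
  89/18 1331/240 16/3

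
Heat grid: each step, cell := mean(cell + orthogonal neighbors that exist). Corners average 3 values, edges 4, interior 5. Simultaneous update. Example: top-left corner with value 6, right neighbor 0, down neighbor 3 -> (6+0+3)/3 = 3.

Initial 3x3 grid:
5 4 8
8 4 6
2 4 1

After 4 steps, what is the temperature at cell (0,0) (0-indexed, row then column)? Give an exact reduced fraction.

Step 1: cell (0,0) = 17/3
Step 2: cell (0,0) = 47/9
Step 3: cell (0,0) = 712/135
Step 4: cell (0,0) = 81823/16200
Full grid after step 4:
  81823/16200 4429903/864000 4511/900
  4151153/864000 281081/60000 4090153/864000
  285517/64800 3791153/864000 279817/64800

Answer: 81823/16200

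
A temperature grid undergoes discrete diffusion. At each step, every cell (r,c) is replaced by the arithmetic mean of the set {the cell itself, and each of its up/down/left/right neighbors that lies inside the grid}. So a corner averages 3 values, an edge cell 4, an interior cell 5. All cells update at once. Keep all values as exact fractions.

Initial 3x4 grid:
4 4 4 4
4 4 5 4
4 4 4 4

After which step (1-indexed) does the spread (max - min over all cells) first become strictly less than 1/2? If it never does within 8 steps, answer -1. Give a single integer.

Answer: 1

Derivation:
Step 1: max=17/4, min=4, spread=1/4
  -> spread < 1/2 first at step 1
Step 2: max=423/100, min=4, spread=23/100
Step 3: max=20011/4800, min=1613/400, spread=131/960
Step 4: max=179351/43200, min=29191/7200, spread=841/8640
Step 5: max=71662051/17280000, min=5853373/1440000, spread=56863/691200
Step 6: max=643614341/155520000, min=52829543/12960000, spread=386393/6220800
Step 7: max=257225723131/62208000000, min=21156358813/5184000000, spread=26795339/497664000
Step 8: max=15413735714129/3732480000000, min=1271246149667/311040000000, spread=254051069/5971968000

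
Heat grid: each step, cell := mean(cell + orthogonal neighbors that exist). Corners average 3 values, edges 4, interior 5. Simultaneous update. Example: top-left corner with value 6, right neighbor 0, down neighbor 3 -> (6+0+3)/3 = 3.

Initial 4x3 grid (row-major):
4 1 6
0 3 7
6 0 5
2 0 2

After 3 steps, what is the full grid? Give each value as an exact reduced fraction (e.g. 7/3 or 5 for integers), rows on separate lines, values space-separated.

Answer: 5827/2160 4927/1440 8197/2160
4019/1440 1787/600 5489/1440
3293/1440 281/100 4303/1440
4873/2160 13/6 5723/2160

Derivation:
After step 1:
  5/3 7/2 14/3
  13/4 11/5 21/4
  2 14/5 7/2
  8/3 1 7/3
After step 2:
  101/36 361/120 161/36
  547/240 17/5 937/240
  643/240 23/10 833/240
  17/9 11/5 41/18
After step 3:
  5827/2160 4927/1440 8197/2160
  4019/1440 1787/600 5489/1440
  3293/1440 281/100 4303/1440
  4873/2160 13/6 5723/2160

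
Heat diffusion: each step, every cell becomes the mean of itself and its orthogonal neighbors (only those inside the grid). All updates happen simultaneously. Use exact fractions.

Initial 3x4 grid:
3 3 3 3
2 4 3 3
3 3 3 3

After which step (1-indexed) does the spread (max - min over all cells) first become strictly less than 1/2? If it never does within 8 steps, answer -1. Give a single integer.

Step 1: max=13/4, min=8/3, spread=7/12
Step 2: max=157/50, min=17/6, spread=23/75
  -> spread < 1/2 first at step 2
Step 3: max=3091/1000, min=1265/432, spread=8789/54000
Step 4: max=220123/72000, min=319417/108000, spread=4307/43200
Step 5: max=12199/4000, min=5796619/1944000, spread=26419/388800
Step 6: max=29251019/9600000, min=1162532557/388800000, spread=1770697/31104000
Step 7: max=2365301261/777600000, min=10494566087/3499200000, spread=11943167/279936000
Step 8: max=945396317851/311040000000, min=4202661906517/1399680000000, spread=825944381/22394880000

Answer: 2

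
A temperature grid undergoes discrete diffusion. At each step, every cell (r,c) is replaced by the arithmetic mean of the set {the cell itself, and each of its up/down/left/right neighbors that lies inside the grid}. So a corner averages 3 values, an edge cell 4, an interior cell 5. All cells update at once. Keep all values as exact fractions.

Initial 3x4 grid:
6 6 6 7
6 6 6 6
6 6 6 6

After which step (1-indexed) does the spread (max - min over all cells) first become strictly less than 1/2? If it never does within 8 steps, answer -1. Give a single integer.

Step 1: max=19/3, min=6, spread=1/3
  -> spread < 1/2 first at step 1
Step 2: max=113/18, min=6, spread=5/18
Step 3: max=1337/216, min=6, spread=41/216
Step 4: max=159737/25920, min=6, spread=4217/25920
Step 5: max=9540349/1555200, min=43279/7200, spread=38417/311040
Step 6: max=571072211/93312000, min=866597/144000, spread=1903471/18662400
Step 7: max=34193309089/5598720000, min=26035759/4320000, spread=18038617/223948800
Step 8: max=2048807382851/335923200000, min=2345726759/388800000, spread=883978523/13436928000

Answer: 1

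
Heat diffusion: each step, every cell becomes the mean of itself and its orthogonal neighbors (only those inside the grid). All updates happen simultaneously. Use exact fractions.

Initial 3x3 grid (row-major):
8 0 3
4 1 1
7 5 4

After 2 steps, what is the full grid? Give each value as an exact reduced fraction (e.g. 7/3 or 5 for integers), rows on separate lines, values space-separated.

Answer: 4 79/30 79/36
62/15 167/50 547/240
175/36 907/240 59/18

Derivation:
After step 1:
  4 3 4/3
  5 11/5 9/4
  16/3 17/4 10/3
After step 2:
  4 79/30 79/36
  62/15 167/50 547/240
  175/36 907/240 59/18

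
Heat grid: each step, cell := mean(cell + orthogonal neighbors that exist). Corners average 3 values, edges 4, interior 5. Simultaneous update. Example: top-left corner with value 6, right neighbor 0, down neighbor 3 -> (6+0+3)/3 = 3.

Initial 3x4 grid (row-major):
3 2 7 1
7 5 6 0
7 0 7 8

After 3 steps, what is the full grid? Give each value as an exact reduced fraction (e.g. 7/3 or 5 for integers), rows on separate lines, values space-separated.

After step 1:
  4 17/4 4 8/3
  11/2 4 5 15/4
  14/3 19/4 21/4 5
After step 2:
  55/12 65/16 191/48 125/36
  109/24 47/10 22/5 197/48
  179/36 14/3 5 14/3
After step 3:
  211/48 693/160 5729/1440 104/27
  6767/1440 5369/1200 1331/300 11983/2880
  1021/216 3481/720 281/60 661/144

Answer: 211/48 693/160 5729/1440 104/27
6767/1440 5369/1200 1331/300 11983/2880
1021/216 3481/720 281/60 661/144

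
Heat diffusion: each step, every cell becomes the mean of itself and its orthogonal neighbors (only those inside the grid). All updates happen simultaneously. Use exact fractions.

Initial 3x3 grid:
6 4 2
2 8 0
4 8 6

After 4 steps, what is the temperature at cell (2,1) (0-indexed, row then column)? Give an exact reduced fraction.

Answer: 2070343/432000

Derivation:
Step 1: cell (2,1) = 13/2
Step 2: cell (2,1) = 607/120
Step 3: cell (2,1) = 36869/7200
Step 4: cell (2,1) = 2070343/432000
Full grid after step 4:
  4057/900 302953/72000 14903/3600
  1007359/216000 831641/180000 464117/108000
  323929/64800 2070343/432000 304879/64800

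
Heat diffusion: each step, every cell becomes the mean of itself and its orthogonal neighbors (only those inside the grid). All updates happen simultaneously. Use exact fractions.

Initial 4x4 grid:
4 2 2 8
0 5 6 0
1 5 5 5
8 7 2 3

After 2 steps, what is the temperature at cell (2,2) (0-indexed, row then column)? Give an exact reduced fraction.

Answer: 203/50

Derivation:
Step 1: cell (2,2) = 23/5
Step 2: cell (2,2) = 203/50
Full grid after step 2:
  31/12 267/80 881/240 151/36
  29/10 351/100 421/100 56/15
  239/60 109/25 203/50 239/60
  43/9 1181/240 1061/240 65/18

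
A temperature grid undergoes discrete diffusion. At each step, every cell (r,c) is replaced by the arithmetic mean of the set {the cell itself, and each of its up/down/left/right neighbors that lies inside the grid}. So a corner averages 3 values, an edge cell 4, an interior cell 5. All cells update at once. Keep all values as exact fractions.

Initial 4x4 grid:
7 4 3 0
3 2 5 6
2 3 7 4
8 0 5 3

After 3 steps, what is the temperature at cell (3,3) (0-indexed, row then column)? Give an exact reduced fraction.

Answer: 511/120

Derivation:
Step 1: cell (3,3) = 4
Step 2: cell (3,3) = 17/4
Step 3: cell (3,3) = 511/120
Full grid after step 3:
  4217/1080 13619/3600 4373/1200 293/80
  6757/1800 11417/3000 7799/2000 3127/800
  1339/360 4447/1200 817/200 3383/800
  7673/2160 5467/1440 9629/2400 511/120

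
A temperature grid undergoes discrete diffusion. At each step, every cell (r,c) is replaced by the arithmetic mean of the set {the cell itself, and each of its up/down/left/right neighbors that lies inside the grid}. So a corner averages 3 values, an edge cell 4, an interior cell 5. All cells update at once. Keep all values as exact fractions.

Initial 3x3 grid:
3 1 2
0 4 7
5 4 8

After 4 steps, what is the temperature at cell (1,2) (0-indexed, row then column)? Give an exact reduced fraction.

Step 1: cell (1,2) = 21/4
Step 2: cell (1,2) = 1087/240
Step 3: cell (1,2) = 63629/14400
Step 4: cell (1,2) = 3562663/864000
Full grid after step 4:
  188507/64800 1384019/432000 480589/129600
  173393/54000 27997/7500 3562663/864000
  160513/43200 3562163/864000 295757/64800

Answer: 3562663/864000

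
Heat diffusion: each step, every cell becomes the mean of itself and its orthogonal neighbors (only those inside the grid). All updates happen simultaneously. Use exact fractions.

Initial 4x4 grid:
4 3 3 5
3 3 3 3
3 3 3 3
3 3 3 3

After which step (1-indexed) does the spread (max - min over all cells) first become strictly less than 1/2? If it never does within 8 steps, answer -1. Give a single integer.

Answer: 3

Derivation:
Step 1: max=11/3, min=3, spread=2/3
Step 2: max=32/9, min=3, spread=5/9
Step 3: max=1469/432, min=3, spread=173/432
  -> spread < 1/2 first at step 3
Step 4: max=43367/12960, min=226/75, spread=21571/64800
Step 5: max=1281653/388800, min=54553/18000, spread=516541/1944000
Step 6: max=38106443/11664000, min=2192231/720000, spread=405047/1822500
Step 7: max=1134556781/349920000, min=118850321/38880000, spread=16225973/87480000
Step 8: max=33848483147/10497600000, min=238600889/77760000, spread=409340783/2624400000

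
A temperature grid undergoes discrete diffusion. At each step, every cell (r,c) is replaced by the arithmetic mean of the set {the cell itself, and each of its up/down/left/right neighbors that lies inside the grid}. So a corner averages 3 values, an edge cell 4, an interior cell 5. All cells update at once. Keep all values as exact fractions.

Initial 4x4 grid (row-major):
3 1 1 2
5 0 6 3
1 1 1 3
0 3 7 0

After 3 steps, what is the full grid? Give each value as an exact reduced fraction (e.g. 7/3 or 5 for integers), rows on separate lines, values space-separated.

After step 1:
  3 5/4 5/2 2
  9/4 13/5 11/5 7/2
  7/4 6/5 18/5 7/4
  4/3 11/4 11/4 10/3
After step 2:
  13/6 187/80 159/80 8/3
  12/5 19/10 72/25 189/80
  49/30 119/50 23/10 731/240
  35/18 241/120 373/120 47/18
After step 3:
  1657/720 1007/480 5923/2400 421/180
  81/40 4759/2000 1143/500 2191/800
  3761/1800 6133/3000 16457/6000 743/288
  2011/1080 8497/3600 361/144 6311/2160

Answer: 1657/720 1007/480 5923/2400 421/180
81/40 4759/2000 1143/500 2191/800
3761/1800 6133/3000 16457/6000 743/288
2011/1080 8497/3600 361/144 6311/2160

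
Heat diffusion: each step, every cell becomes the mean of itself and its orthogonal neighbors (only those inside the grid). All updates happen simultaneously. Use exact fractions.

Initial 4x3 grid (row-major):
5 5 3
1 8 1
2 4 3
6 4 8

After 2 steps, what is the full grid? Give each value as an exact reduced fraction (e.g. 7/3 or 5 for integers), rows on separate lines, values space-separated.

Answer: 155/36 943/240 4
883/240 21/5 291/80
309/80 83/20 339/80
17/4 187/40 29/6

Derivation:
After step 1:
  11/3 21/4 3
  4 19/5 15/4
  13/4 21/5 4
  4 11/2 5
After step 2:
  155/36 943/240 4
  883/240 21/5 291/80
  309/80 83/20 339/80
  17/4 187/40 29/6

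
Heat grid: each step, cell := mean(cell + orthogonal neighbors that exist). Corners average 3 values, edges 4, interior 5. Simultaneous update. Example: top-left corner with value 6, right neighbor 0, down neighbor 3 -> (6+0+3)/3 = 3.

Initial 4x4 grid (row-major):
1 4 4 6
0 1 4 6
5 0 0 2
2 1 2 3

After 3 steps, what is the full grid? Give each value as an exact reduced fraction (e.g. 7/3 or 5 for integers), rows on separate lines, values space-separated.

After step 1:
  5/3 5/2 9/2 16/3
  7/4 9/5 3 9/2
  7/4 7/5 8/5 11/4
  8/3 5/4 3/2 7/3
After step 2:
  71/36 157/60 23/6 43/9
  209/120 209/100 77/25 187/48
  227/120 39/25 41/20 671/240
  17/9 409/240 401/240 79/36
After step 3:
  2279/1080 9461/3600 12877/3600 1801/432
  3463/1800 6653/3000 17939/6000 26189/7200
  3187/1800 2231/1200 3347/1500 3937/1440
  3949/2160 12283/7200 2743/1440 1199/540

Answer: 2279/1080 9461/3600 12877/3600 1801/432
3463/1800 6653/3000 17939/6000 26189/7200
3187/1800 2231/1200 3347/1500 3937/1440
3949/2160 12283/7200 2743/1440 1199/540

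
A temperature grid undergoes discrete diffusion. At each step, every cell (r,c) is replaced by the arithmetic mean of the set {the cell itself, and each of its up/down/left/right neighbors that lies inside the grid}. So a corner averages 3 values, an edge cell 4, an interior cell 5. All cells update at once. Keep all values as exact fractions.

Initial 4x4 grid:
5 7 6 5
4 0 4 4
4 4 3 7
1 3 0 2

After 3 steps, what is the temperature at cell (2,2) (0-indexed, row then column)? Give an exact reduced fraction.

Answer: 853/250

Derivation:
Step 1: cell (2,2) = 18/5
Step 2: cell (2,2) = 79/25
Step 3: cell (2,2) = 853/250
Full grid after step 3:
  4699/1080 3113/720 1881/400 847/180
  1333/360 2351/600 498/125 5303/1200
  5683/1800 1819/600 853/250 1441/400
  2879/1080 9671/3600 3353/1200 191/60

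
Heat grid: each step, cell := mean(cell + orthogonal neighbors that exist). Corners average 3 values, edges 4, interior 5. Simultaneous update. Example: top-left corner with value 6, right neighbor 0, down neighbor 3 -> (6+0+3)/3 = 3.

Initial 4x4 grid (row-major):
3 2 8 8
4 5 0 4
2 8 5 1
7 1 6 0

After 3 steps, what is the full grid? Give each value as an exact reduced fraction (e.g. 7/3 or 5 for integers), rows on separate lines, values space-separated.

After step 1:
  3 9/2 9/2 20/3
  7/2 19/5 22/5 13/4
  21/4 21/5 4 5/2
  10/3 11/2 3 7/3
After step 2:
  11/3 79/20 301/60 173/36
  311/80 102/25 399/100 1009/240
  977/240 91/20 181/50 145/48
  169/36 481/120 89/24 47/18
After step 3:
  2761/720 2507/600 7993/1800 10099/2160
  3141/800 8183/2000 25093/6000 28837/7200
  6193/1440 4879/1200 22667/6000 24221/7200
  9197/2160 3053/720 12553/3600 1345/432

Answer: 2761/720 2507/600 7993/1800 10099/2160
3141/800 8183/2000 25093/6000 28837/7200
6193/1440 4879/1200 22667/6000 24221/7200
9197/2160 3053/720 12553/3600 1345/432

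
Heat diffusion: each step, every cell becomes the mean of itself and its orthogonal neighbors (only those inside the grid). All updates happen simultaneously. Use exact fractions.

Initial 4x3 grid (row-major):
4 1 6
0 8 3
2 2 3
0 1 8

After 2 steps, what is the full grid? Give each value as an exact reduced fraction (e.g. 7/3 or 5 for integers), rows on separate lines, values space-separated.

After step 1:
  5/3 19/4 10/3
  7/2 14/5 5
  1 16/5 4
  1 11/4 4
After step 2:
  119/36 251/80 157/36
  269/120 77/20 227/60
  87/40 11/4 81/20
  19/12 219/80 43/12

Answer: 119/36 251/80 157/36
269/120 77/20 227/60
87/40 11/4 81/20
19/12 219/80 43/12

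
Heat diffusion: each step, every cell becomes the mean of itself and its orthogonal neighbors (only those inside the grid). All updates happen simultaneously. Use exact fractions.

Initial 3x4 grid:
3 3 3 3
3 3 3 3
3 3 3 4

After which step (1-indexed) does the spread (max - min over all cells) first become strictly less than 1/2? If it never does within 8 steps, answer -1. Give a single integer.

Step 1: max=10/3, min=3, spread=1/3
  -> spread < 1/2 first at step 1
Step 2: max=59/18, min=3, spread=5/18
Step 3: max=689/216, min=3, spread=41/216
Step 4: max=81977/25920, min=3, spread=4217/25920
Step 5: max=4874749/1555200, min=21679/7200, spread=38417/311040
Step 6: max=291136211/93312000, min=434597/144000, spread=1903471/18662400
Step 7: max=17397149089/5598720000, min=13075759/4320000, spread=18038617/223948800
Step 8: max=1041037782851/335923200000, min=1179326759/388800000, spread=883978523/13436928000

Answer: 1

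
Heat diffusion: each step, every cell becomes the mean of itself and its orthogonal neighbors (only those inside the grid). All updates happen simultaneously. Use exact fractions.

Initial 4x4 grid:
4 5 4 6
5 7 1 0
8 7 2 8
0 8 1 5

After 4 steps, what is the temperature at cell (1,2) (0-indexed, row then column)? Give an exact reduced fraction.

Step 1: cell (1,2) = 14/5
Step 2: cell (1,2) = 387/100
Step 3: cell (1,2) = 12151/3000
Step 4: cell (1,2) = 372697/90000
Full grid after step 4:
  80863/16200 99451/21600 441739/108000 122833/32400
  108703/21600 26609/5625 372697/90000 103561/27000
  552307/108000 53153/11250 77149/18000 107591/27000
  80543/16200 514687/108000 466499/108000 26653/6480

Answer: 372697/90000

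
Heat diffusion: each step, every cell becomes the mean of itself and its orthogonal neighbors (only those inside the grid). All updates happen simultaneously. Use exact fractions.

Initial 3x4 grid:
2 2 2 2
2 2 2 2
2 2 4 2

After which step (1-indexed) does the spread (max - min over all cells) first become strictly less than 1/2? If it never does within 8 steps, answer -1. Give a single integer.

Step 1: max=8/3, min=2, spread=2/3
Step 2: max=151/60, min=2, spread=31/60
Step 3: max=1291/540, min=2, spread=211/540
  -> spread < 1/2 first at step 3
Step 4: max=124897/54000, min=1847/900, spread=14077/54000
Step 5: max=1112407/486000, min=111683/54000, spread=5363/24300
Step 6: max=32900809/14580000, min=62869/30000, spread=93859/583200
Step 7: max=1959874481/874800000, min=102536467/48600000, spread=4568723/34992000
Step 8: max=116756435629/52488000000, min=3097618889/1458000000, spread=8387449/83980800

Answer: 3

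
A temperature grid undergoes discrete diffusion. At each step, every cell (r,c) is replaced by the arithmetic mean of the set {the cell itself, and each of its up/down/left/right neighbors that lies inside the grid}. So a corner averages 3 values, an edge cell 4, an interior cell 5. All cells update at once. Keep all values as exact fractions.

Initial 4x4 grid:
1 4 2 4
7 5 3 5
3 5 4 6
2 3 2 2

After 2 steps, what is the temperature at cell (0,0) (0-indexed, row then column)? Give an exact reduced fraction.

Answer: 11/3

Derivation:
Step 1: cell (0,0) = 4
Step 2: cell (0,0) = 11/3
Full grid after step 2:
  11/3 301/80 823/240 137/36
  341/80 98/25 407/100 973/240
  179/48 401/100 94/25 193/48
  119/36 149/48 157/48 31/9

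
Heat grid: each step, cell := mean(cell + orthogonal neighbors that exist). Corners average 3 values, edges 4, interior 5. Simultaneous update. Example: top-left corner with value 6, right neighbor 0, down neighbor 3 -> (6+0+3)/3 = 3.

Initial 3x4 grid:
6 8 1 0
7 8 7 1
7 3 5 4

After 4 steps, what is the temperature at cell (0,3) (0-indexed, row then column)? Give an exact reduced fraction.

Step 1: cell (0,3) = 2/3
Step 2: cell (0,3) = 23/9
Step 3: cell (0,3) = 6559/2160
Step 4: cell (0,3) = 45839/12960
Full grid after step 4:
  26111/4320 78143/14400 36757/8640 45839/12960
  132127/21600 197261/36000 53327/12000 1157/320
  9721/1620 59501/10800 9833/2160 3169/810

Answer: 45839/12960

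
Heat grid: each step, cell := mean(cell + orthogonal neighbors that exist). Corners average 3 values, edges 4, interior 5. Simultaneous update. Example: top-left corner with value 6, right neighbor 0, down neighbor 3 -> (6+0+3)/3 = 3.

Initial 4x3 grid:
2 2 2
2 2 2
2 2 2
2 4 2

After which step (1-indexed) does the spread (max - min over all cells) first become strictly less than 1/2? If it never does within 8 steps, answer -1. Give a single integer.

Answer: 3

Derivation:
Step 1: max=8/3, min=2, spread=2/3
Step 2: max=307/120, min=2, spread=67/120
Step 3: max=2597/1080, min=2, spread=437/1080
  -> spread < 1/2 first at step 3
Step 4: max=1021531/432000, min=1009/500, spread=29951/86400
Step 5: max=8991821/3888000, min=6908/3375, spread=206761/777600
Step 6: max=3566595571/1555200000, min=5565671/2700000, spread=14430763/62208000
Step 7: max=211731741689/93312000000, min=449652727/216000000, spread=139854109/746496000
Step 8: max=12619911890251/5598720000000, min=40731228977/19440000000, spread=7114543559/44789760000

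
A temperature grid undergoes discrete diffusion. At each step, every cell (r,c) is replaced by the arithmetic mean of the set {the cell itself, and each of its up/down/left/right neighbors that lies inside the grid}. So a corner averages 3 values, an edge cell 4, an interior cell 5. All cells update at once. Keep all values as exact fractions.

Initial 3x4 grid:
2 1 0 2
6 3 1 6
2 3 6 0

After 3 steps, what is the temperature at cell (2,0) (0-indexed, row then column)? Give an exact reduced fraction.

Step 1: cell (2,0) = 11/3
Step 2: cell (2,0) = 125/36
Step 3: cell (2,0) = 7033/2160
Full grid after step 3:
  209/80 12/5 191/90 5107/2160
  8701/2880 3257/1200 3269/1200 7393/2880
  7033/2160 2293/720 701/240 2219/720

Answer: 7033/2160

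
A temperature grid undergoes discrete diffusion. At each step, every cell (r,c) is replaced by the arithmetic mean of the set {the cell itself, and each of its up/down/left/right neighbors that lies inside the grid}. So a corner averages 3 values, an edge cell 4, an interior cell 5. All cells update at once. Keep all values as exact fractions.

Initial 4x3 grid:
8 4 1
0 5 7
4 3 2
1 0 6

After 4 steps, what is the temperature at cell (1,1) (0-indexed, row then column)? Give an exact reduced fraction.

Step 1: cell (1,1) = 19/5
Step 2: cell (1,1) = 191/50
Step 3: cell (1,1) = 927/250
Step 4: cell (1,1) = 219097/60000
Full grid after step 4:
  6941/1800 567643/144000 43021/10800
  253099/72000 219097/60000 90283/24000
  641497/216000 568391/180000 723247/216000
  85583/32400 1208929/432000 6188/2025

Answer: 219097/60000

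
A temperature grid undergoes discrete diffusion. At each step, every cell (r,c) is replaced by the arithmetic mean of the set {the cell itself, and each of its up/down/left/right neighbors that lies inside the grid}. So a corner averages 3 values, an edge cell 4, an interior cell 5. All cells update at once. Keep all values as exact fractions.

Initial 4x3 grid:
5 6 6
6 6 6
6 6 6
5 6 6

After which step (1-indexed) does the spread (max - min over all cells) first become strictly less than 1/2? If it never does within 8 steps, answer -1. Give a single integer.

Step 1: max=6, min=17/3, spread=1/3
  -> spread < 1/2 first at step 1
Step 2: max=6, min=103/18, spread=5/18
Step 3: max=1429/240, min=2501/432, spread=89/540
Step 4: max=21349/3600, min=150673/25920, spread=15199/129600
Step 5: max=70937/12000, min=9069887/1555200, spread=617741/7776000
Step 6: max=76452869/12960000, min=227158607/38880000, spread=55/972
Step 7: max=4580406371/777600000, min=13646556613/2332800000, spread=7573/186624
Step 8: max=91514260763/15552000000, min=819555221867/139968000000, spread=32585/1119744

Answer: 1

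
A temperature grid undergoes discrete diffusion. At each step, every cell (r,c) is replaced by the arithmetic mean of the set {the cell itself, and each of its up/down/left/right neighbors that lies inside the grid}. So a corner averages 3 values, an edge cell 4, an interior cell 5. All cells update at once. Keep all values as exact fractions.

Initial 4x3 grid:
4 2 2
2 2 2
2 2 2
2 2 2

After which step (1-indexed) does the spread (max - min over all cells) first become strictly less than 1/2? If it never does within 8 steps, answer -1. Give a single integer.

Step 1: max=8/3, min=2, spread=2/3
Step 2: max=23/9, min=2, spread=5/9
Step 3: max=257/108, min=2, spread=41/108
  -> spread < 1/2 first at step 3
Step 4: max=30137/12960, min=2, spread=4217/12960
Step 5: max=1764349/777600, min=7279/3600, spread=38417/155520
Step 6: max=104512211/46656000, min=146597/72000, spread=1903471/9331200
Step 7: max=6199709089/2799360000, min=4435759/2160000, spread=18038617/111974400
Step 8: max=369191382851/167961600000, min=401726759/194400000, spread=883978523/6718464000

Answer: 3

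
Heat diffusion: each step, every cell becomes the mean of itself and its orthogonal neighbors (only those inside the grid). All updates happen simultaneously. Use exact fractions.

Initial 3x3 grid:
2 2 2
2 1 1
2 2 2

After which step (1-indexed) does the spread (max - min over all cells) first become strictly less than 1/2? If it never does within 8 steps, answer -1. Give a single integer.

Answer: 2

Derivation:
Step 1: max=2, min=3/2, spread=1/2
Step 2: max=147/80, min=193/120, spread=11/48
  -> spread < 1/2 first at step 2
Step 3: max=217/120, min=11801/7200, spread=1219/7200
Step 4: max=171241/96000, min=723397/432000, spread=755/6912
Step 5: max=30479881/17280000, min=43734509/25920000, spread=6353/82944
Step 6: max=1819322707/1036800000, min=2645341873/1555200000, spread=53531/995328
Step 7: max=4022385827/2304000000, min=159383555681/93312000000, spread=450953/11943936
Step 8: max=6496993549163/3732480000000, min=9597090206557/5598720000000, spread=3799043/143327232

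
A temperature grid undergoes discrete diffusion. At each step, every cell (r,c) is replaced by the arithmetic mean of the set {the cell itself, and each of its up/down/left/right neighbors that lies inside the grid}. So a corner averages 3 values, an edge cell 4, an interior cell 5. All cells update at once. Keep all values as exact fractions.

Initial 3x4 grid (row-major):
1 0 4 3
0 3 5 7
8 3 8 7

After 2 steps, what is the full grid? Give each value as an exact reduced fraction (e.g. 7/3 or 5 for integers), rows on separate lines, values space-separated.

Answer: 16/9 113/60 113/30 79/18
23/10 181/50 437/100 229/40
73/18 1027/240 1439/240 223/36

Derivation:
After step 1:
  1/3 2 3 14/3
  3 11/5 27/5 11/2
  11/3 11/2 23/4 22/3
After step 2:
  16/9 113/60 113/30 79/18
  23/10 181/50 437/100 229/40
  73/18 1027/240 1439/240 223/36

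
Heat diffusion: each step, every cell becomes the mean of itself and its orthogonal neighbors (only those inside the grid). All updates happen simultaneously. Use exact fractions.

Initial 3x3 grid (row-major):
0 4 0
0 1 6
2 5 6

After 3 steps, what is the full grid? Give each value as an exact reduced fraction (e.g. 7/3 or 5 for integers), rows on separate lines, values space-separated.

After step 1:
  4/3 5/4 10/3
  3/4 16/5 13/4
  7/3 7/2 17/3
After step 2:
  10/9 547/240 47/18
  457/240 239/100 309/80
  79/36 147/40 149/36
After step 3:
  953/540 30209/14400 3151/1080
  27359/14400 16933/6000 5201/1600
  5597/2160 7439/2400 8407/2160

Answer: 953/540 30209/14400 3151/1080
27359/14400 16933/6000 5201/1600
5597/2160 7439/2400 8407/2160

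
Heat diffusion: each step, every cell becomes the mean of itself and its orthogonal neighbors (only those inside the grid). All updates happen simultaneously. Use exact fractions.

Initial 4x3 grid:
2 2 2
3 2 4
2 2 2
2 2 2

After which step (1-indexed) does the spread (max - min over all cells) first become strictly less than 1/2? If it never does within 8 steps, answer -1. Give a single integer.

Step 1: max=8/3, min=2, spread=2/3
Step 2: max=77/30, min=2, spread=17/30
Step 3: max=331/135, min=149/72, spread=413/1080
  -> spread < 1/2 first at step 3
Step 4: max=9631/4050, min=6391/3000, spread=20063/81000
Step 5: max=2306471/972000, min=695647/324000, spread=21953/97200
Step 6: max=68328677/29160000, min=5290771/2430000, spread=193577/1166400
Step 7: max=4079273443/1749600000, min=638546953/291600000, spread=9919669/69984000
Step 8: max=243154244387/104976000000, min=4822935469/2187000000, spread=18645347/167961600

Answer: 3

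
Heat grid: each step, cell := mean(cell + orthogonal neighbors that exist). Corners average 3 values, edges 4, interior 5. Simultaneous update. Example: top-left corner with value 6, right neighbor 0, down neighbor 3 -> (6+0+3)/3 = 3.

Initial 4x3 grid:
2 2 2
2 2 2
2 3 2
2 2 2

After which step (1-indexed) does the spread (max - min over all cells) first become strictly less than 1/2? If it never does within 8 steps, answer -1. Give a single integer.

Step 1: max=9/4, min=2, spread=1/4
  -> spread < 1/2 first at step 1
Step 2: max=223/100, min=2, spread=23/100
Step 3: max=10411/4800, min=813/400, spread=131/960
Step 4: max=92951/43200, min=14791/7200, spread=841/8640
Step 5: max=37102051/17280000, min=2973373/1440000, spread=56863/691200
Step 6: max=332574341/155520000, min=26909543/12960000, spread=386393/6220800
Step 7: max=132809723131/62208000000, min=10788358813/5184000000, spread=26795339/497664000
Step 8: max=7948775714129/3732480000000, min=649166149667/311040000000, spread=254051069/5971968000

Answer: 1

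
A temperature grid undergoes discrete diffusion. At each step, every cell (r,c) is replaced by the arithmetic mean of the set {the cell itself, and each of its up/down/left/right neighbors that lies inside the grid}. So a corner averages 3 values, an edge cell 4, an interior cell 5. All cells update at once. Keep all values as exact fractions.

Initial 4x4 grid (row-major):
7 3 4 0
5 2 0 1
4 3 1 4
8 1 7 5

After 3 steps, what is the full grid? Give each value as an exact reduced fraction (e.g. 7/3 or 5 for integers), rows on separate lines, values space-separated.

Answer: 323/80 7843/2400 16537/7200 4051/2160
4729/1200 6457/2000 14041/6000 3823/1800
14839/3600 4033/1200 18467/6000 5117/1800
8927/2160 28883/7200 25763/7200 1597/432

Derivation:
After step 1:
  5 4 7/4 5/3
  9/2 13/5 8/5 5/4
  5 11/5 3 11/4
  13/3 19/4 7/2 16/3
After step 2:
  9/2 267/80 541/240 14/9
  171/40 149/50 51/25 109/60
  481/120 351/100 261/100 37/12
  169/36 887/240 199/48 139/36
After step 3:
  323/80 7843/2400 16537/7200 4051/2160
  4729/1200 6457/2000 14041/6000 3823/1800
  14839/3600 4033/1200 18467/6000 5117/1800
  8927/2160 28883/7200 25763/7200 1597/432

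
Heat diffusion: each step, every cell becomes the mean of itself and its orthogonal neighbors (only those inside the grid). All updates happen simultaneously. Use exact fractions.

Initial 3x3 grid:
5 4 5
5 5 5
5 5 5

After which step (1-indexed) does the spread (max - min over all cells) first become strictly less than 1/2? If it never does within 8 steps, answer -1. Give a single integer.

Answer: 1

Derivation:
Step 1: max=5, min=14/3, spread=1/3
  -> spread < 1/2 first at step 1
Step 2: max=5, min=1133/240, spread=67/240
Step 3: max=993/200, min=10363/2160, spread=1807/10800
Step 4: max=26639/5400, min=4162037/864000, spread=33401/288000
Step 5: max=2656609/540000, min=37650067/7776000, spread=3025513/38880000
Step 6: max=141244051/28800000, min=15087073133/3110400000, spread=53531/995328
Step 7: max=38088883949/7776000000, min=907087074151/186624000000, spread=450953/11943936
Step 8: max=4564591389481/933120000000, min=54478296439397/11197440000000, spread=3799043/143327232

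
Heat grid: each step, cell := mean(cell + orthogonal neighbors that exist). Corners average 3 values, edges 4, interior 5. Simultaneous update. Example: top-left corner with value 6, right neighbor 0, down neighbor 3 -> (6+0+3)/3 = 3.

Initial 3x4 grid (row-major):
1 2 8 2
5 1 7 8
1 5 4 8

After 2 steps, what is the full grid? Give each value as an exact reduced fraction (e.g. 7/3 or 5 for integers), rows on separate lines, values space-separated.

After step 1:
  8/3 3 19/4 6
  2 4 28/5 25/4
  11/3 11/4 6 20/3
After step 2:
  23/9 173/48 387/80 17/3
  37/12 347/100 133/25 1471/240
  101/36 197/48 1261/240 227/36

Answer: 23/9 173/48 387/80 17/3
37/12 347/100 133/25 1471/240
101/36 197/48 1261/240 227/36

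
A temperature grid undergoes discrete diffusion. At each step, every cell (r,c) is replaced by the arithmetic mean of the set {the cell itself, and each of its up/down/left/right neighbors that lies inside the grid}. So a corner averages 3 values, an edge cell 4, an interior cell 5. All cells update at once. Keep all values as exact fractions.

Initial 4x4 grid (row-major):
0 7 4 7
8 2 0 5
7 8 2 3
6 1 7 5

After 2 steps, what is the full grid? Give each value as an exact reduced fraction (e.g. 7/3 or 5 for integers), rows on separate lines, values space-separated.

After step 1:
  5 13/4 9/2 16/3
  17/4 5 13/5 15/4
  29/4 4 4 15/4
  14/3 11/2 15/4 5
After step 2:
  25/6 71/16 941/240 163/36
  43/8 191/50 397/100 463/120
  121/24 103/20 181/50 33/8
  209/36 215/48 73/16 25/6

Answer: 25/6 71/16 941/240 163/36
43/8 191/50 397/100 463/120
121/24 103/20 181/50 33/8
209/36 215/48 73/16 25/6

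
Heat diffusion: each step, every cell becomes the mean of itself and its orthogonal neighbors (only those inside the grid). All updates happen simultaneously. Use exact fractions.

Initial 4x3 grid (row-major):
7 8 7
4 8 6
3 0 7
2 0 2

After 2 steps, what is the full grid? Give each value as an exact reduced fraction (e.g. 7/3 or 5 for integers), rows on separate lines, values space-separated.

Answer: 58/9 781/120 43/6
1157/240 144/25 459/80
781/240 79/25 347/80
59/36 139/60 31/12

Derivation:
After step 1:
  19/3 15/2 7
  11/2 26/5 7
  9/4 18/5 15/4
  5/3 1 3
After step 2:
  58/9 781/120 43/6
  1157/240 144/25 459/80
  781/240 79/25 347/80
  59/36 139/60 31/12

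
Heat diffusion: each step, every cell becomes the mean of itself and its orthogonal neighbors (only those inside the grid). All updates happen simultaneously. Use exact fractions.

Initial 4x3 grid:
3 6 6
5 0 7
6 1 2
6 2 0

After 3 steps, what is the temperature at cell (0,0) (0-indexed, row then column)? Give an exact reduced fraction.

Answer: 9163/2160

Derivation:
Step 1: cell (0,0) = 14/3
Step 2: cell (0,0) = 143/36
Step 3: cell (0,0) = 9163/2160
Full grid after step 3:
  9163/2160 3989/960 1201/270
  2737/720 193/50 5239/1440
  661/180 609/200 4183/1440
  7297/2160 2759/960 2551/1080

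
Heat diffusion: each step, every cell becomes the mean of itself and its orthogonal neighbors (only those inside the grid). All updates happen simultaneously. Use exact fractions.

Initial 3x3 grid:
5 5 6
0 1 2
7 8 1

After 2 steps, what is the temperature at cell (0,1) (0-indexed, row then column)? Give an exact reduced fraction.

Answer: 907/240

Derivation:
Step 1: cell (0,1) = 17/4
Step 2: cell (0,1) = 907/240
Full grid after step 2:
  65/18 907/240 133/36
  887/240 349/100 137/40
  25/6 967/240 125/36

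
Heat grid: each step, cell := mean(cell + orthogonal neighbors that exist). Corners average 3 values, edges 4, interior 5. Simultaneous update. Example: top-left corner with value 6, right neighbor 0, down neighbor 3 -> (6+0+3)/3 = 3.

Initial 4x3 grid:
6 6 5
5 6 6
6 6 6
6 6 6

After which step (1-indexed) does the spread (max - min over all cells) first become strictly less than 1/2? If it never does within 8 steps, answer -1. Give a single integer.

Answer: 1

Derivation:
Step 1: max=6, min=17/3, spread=1/3
  -> spread < 1/2 first at step 1
Step 2: max=6, min=1373/240, spread=67/240
Step 3: max=287/48, min=12373/2160, spread=271/1080
Step 4: max=14279/2400, min=745601/129600, spread=5093/25920
Step 5: max=1281389/216000, min=44844499/7776000, spread=257101/1555200
Step 6: max=38332033/6480000, min=2697706001/466560000, spread=497603/3732480
Step 7: max=382553887/64800000, min=162167562859/27993600000, spread=123828653/1119744000
Step 8: max=34369704587/5832000000, min=9746554115681/1679616000000, spread=1215366443/13436928000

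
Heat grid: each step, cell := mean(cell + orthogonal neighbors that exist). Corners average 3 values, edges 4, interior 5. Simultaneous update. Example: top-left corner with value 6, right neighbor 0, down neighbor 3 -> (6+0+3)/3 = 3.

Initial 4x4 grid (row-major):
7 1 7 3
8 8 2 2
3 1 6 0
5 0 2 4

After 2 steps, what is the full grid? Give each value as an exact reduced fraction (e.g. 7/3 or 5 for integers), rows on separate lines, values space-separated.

Answer: 211/36 55/12 9/2 3
241/48 497/100 81/25 55/16
1021/240 321/100 84/25 179/80
107/36 169/60 23/10 8/3

Derivation:
After step 1:
  16/3 23/4 13/4 4
  13/2 4 5 7/4
  17/4 18/5 11/5 3
  8/3 2 3 2
After step 2:
  211/36 55/12 9/2 3
  241/48 497/100 81/25 55/16
  1021/240 321/100 84/25 179/80
  107/36 169/60 23/10 8/3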